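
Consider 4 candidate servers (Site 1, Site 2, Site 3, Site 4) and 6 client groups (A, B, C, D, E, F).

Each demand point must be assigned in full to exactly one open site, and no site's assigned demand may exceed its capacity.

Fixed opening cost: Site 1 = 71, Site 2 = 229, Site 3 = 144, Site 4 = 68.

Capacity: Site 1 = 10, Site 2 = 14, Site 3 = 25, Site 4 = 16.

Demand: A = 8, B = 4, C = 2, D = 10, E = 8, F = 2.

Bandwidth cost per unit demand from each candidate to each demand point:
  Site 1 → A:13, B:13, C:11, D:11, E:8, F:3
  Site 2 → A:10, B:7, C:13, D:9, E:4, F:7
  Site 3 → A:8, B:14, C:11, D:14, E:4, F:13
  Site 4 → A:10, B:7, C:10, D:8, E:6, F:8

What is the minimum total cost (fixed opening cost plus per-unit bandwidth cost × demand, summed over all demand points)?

454

Open {Site 3, Site 4}; cheapest assignment that respects the capacities:
  Site 3 (cap 25, load 18): A, C, E — cost 8×8 + 2×11 + 8×4 = 118
  Site 4 (cap 16, load 16): B, D, F — cost 4×7 + 10×8 + 2×8 = 124
  Shipping 242, fixed 212 → total 454.
  Any other capacity-feasible assignment to {Site 3, Site 4} ships for at least 242.
Compare {Site 1, Site 3, Site 4}: its best feasible assignment gives total 513.
Compare {Site 1, Site 3}: its best feasible assignment gives total 525.
Every other set of open sites that can feasibly serve all demand totals ≥ 513 even under its best assignment. Minimum: 454.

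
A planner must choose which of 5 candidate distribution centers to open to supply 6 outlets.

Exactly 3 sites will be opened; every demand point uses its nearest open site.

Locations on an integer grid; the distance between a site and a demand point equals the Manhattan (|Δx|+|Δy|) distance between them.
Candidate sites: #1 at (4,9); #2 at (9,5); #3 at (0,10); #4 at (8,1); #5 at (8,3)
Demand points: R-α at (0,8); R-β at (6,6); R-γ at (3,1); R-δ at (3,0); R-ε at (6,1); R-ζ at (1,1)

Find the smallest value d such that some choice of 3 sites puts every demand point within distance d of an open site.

7

Open {#1, #2, #4}.
  Farthest demand point is R-ζ at distance 7 (to #4); all others are ≤ 7.
With {#1, #3, #4} the worst case is 7.
With {#1, #4, #5} the worst case is 7.
No size-3 selection achieves below 7.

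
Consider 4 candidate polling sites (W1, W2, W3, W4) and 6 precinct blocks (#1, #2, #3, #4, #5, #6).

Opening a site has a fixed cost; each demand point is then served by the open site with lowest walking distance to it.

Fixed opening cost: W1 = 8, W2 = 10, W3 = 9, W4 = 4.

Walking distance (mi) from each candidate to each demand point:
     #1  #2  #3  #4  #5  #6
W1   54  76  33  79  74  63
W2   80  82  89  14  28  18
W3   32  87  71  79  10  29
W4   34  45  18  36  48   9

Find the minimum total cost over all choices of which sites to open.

Open {W2, W3, W4}: assign each demand point to its cheapest open site.
  #1→W3 32, #2→W4 45, #3→W4 18, #4→W2 14, #5→W3 10, #6→W4 9
  walking distance 128, fixed 23 → total 151.
Compare {W1, W2, W3, W4}: walking distance 128 + fixed 31 = 159.
Compare {W2, W4}: walking distance 148 + fixed 14 = 162.
Compare {W3, W4}: walking distance 150 + fixed 13 = 163.
All other subsets cost ≥ 159. Minimum total cost: 151.

151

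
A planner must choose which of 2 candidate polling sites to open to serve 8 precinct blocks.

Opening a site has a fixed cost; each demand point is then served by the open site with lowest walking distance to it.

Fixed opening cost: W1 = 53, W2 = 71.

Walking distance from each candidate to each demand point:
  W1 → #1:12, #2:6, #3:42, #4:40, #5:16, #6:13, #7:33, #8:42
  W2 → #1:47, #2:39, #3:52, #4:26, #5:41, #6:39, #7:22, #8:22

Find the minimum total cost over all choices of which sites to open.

Open {W1}: assign each demand point to its cheapest open site.
  #1→W1 12, #2→W1 6, #3→W1 42, #4→W1 40, #5→W1 16, #6→W1 13, #7→W1 33, #8→W1 42
  walking distance 204, fixed 53 → total 257.
Compare {W1, W2}: walking distance 159 + fixed 124 = 283.
Compare {W2}: walking distance 288 + fixed 71 = 359.

257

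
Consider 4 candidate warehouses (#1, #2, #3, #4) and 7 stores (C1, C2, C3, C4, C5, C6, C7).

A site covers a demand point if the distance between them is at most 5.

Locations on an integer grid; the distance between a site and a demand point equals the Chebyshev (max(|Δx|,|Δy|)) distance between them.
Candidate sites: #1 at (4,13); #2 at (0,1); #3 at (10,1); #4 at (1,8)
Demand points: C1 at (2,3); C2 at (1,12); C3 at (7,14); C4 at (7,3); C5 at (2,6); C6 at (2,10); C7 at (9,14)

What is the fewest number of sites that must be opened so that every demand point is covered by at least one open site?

Coverage sets (demand points within 5 of each site):
  #1: {C2, C3, C6, C7}
  #2: {C1, C5}
  #3: {C4}
  #4: {C1, C2, C5, C6}
No 2 sites suffice: every size-2 union leaves at least one demand point uncovered.
But {#1, #2, #3} covers everything, so the minimum is 3.

3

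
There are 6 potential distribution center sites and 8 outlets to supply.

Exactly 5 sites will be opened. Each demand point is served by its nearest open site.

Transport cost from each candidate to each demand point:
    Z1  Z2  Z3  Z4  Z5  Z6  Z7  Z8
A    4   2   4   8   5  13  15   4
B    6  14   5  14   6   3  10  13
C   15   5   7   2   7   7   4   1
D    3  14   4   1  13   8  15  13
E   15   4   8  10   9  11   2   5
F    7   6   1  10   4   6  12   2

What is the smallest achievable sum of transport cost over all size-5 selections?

Open {A, B, D, E, F}.
  Z1→D 3, Z2→A 2, Z3→F 1, Z4→D 1, Z5→F 4, Z6→B 3, Z7→E 2, Z8→F 2  ⇒ total 18.
Compare {A, B, C, D, F}: total 19.
Compare {A, B, C, E, F}: total 19.
No size-5 selection does better; minimum is 18.

18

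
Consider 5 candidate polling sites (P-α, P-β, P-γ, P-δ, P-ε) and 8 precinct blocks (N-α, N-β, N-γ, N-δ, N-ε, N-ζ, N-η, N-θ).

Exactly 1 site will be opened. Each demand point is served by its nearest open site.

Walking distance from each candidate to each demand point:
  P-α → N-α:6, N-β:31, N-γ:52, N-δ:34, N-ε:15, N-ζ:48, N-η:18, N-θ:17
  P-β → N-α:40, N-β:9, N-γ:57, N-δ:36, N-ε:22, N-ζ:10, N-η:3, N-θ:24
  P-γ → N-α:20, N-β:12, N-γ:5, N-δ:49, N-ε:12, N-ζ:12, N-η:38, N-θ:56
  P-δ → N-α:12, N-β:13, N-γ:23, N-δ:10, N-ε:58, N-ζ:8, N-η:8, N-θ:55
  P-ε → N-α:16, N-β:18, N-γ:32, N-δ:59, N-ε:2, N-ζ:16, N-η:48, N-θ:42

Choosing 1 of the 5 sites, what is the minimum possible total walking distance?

187

Open {P-δ}.
  N-α→P-δ 12, N-β→P-δ 13, N-γ→P-δ 23, N-δ→P-δ 10, N-ε→P-δ 58, N-ζ→P-δ 8, N-η→P-δ 8, N-θ→P-δ 55  ⇒ total 187.
Compare {P-β}: total 201.
Compare {P-γ}: total 204.
No size-1 selection does better; minimum is 187.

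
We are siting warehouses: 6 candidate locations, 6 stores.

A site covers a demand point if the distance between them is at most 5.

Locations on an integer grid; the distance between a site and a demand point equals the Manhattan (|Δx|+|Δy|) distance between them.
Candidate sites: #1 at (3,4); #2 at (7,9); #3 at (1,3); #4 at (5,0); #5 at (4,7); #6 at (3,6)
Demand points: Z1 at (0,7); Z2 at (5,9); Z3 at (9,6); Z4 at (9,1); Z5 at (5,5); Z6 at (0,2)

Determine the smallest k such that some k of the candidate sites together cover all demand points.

3

Coverage sets (demand points within 5 of each site):
  #1: {Z5, Z6}
  #2: {Z2, Z3}
  #3: {Z1, Z6}
  #4: {Z4, Z5}
  #5: {Z1, Z2, Z5}
  #6: {Z1, Z2, Z5}
No 2 sites suffice: every size-2 union leaves at least one demand point uncovered.
But {#2, #3, #4} covers everything, so the minimum is 3.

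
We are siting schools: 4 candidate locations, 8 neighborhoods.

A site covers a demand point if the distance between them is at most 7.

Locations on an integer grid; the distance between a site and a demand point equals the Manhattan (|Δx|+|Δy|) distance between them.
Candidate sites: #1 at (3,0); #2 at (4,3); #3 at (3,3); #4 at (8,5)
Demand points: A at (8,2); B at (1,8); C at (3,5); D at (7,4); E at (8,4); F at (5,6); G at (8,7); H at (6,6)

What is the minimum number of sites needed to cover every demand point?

Coverage sets (demand points within 7 of each site):
  #1: {A, C}
  #2: {A, C, D, E, F, H}
  #3: {A, B, C, D, E, F, H}
  #4: {A, C, D, E, F, G, H}
No single site covers all 8 demand points.
But {#3, #4} covers everything, so the minimum is 2.

2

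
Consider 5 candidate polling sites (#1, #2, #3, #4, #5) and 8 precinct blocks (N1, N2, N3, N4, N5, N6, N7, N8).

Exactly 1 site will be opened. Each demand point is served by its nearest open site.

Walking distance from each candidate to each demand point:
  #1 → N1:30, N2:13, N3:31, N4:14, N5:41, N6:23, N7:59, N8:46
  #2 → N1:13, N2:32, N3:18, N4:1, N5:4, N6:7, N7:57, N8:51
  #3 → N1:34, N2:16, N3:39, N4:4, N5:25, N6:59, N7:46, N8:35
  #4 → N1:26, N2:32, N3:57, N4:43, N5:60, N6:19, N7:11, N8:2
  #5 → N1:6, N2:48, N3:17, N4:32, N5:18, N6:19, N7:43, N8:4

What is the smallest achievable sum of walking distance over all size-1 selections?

Open {#2}.
  N1→#2 13, N2→#2 32, N3→#2 18, N4→#2 1, N5→#2 4, N6→#2 7, N7→#2 57, N8→#2 51  ⇒ total 183.
Compare {#5}: total 187.
Compare {#4}: total 250.
No size-1 selection does better; minimum is 183.

183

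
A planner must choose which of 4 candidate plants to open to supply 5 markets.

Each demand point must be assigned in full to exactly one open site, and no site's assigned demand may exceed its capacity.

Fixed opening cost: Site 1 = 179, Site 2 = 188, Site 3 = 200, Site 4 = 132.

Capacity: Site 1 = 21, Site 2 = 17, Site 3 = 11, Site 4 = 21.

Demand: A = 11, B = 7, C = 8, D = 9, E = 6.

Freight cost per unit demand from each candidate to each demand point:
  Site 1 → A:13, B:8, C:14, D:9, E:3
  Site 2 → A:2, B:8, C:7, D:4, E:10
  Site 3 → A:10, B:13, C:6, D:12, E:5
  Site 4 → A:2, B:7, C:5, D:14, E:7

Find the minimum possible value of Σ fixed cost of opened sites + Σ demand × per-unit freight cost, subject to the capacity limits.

Open {Site 1, Site 4}; cheapest assignment that respects the capacities:
  Site 1 (cap 21, load 21): B, C, E — cost 7×8 + 8×14 + 6×3 = 186
  Site 4 (cap 21, load 20): A, D — cost 11×2 + 9×14 = 148
  Shipping 334, fixed 311 → total 645.
  Any other capacity-feasible assignment to {Site 1, Site 4} ships for at least 334.
Compare {Site 1, Site 2, Site 4}: its best feasible assignment gives total 671.
Compare {Site 2, Site 3, Site 4}: its best feasible assignment gives total 704.
Every other set of open sites that can feasibly serve all demand totals ≥ 671 even under its best assignment. Minimum: 645.

645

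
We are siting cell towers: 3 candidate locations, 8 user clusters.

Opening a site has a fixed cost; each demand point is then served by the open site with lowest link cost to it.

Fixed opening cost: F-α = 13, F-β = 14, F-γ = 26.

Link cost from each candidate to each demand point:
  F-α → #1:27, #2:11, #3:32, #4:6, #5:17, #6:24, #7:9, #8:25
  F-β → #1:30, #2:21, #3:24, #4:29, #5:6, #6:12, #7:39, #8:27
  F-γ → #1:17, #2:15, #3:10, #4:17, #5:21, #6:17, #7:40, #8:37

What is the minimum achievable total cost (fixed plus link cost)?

Open {F-α, F-β}: assign each demand point to its cheapest open site.
  #1→F-α 27, #2→F-α 11, #3→F-β 24, #4→F-α 6, #5→F-β 6, #6→F-β 12, #7→F-α 9, #8→F-α 25
  link cost 120, fixed 27 → total 147.
Compare {F-α, F-β, F-γ}: link cost 96 + fixed 53 = 149.
Compare {F-α, F-γ}: link cost 112 + fixed 39 = 151.
Compare {F-α}: link cost 151 + fixed 13 = 164.
All other subsets cost ≥ 149. Minimum total cost: 147.

147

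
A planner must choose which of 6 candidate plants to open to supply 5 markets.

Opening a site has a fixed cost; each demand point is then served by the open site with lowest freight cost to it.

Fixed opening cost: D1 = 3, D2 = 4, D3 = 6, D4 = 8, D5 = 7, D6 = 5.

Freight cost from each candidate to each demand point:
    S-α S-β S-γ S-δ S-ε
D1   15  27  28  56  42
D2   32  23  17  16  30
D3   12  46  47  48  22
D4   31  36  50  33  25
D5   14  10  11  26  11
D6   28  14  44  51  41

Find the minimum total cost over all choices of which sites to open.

Open {D2, D5}: assign each demand point to its cheapest open site.
  S-α→D5 14, S-β→D5 10, S-γ→D5 11, S-δ→D2 16, S-ε→D5 11
  freight cost 62, fixed 11 → total 73.
Compare {D1, D2, D5}: freight cost 62 + fixed 14 = 76.
Compare {D2, D3, D5}: freight cost 60 + fixed 17 = 77.
Compare {D2, D5, D6}: freight cost 62 + fixed 16 = 78.
All other subsets cost ≥ 76. Minimum total cost: 73.

73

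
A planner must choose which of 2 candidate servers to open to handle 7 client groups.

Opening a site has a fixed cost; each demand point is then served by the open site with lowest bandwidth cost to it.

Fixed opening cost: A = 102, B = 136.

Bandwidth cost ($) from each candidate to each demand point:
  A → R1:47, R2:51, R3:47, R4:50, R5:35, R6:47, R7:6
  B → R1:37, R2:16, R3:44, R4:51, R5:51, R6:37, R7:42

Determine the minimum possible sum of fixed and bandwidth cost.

Open {A}: assign each demand point to its cheapest open site.
  R1→A 47, R2→A 51, R3→A 47, R4→A 50, R5→A 35, R6→A 47, R7→A 6
  bandwidth cost 283, fixed 102 → total 385.
Compare {B}: bandwidth cost 278 + fixed 136 = 414.
Compare {A, B}: bandwidth cost 225 + fixed 238 = 463.

385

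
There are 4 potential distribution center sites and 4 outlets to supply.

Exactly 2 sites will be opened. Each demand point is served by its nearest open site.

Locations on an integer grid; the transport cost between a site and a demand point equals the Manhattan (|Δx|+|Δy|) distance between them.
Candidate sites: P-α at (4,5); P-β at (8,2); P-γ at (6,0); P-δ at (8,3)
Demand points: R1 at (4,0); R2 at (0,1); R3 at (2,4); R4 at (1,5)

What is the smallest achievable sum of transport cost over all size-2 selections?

Open {P-α, P-γ}.
  R1→P-γ 2, R2→P-γ 7, R3→P-α 3, R4→P-α 3  ⇒ total 15.
Compare {P-α, P-β}: total 19.
Compare {P-α, P-δ}: total 19.
No size-2 selection does better; minimum is 15.

15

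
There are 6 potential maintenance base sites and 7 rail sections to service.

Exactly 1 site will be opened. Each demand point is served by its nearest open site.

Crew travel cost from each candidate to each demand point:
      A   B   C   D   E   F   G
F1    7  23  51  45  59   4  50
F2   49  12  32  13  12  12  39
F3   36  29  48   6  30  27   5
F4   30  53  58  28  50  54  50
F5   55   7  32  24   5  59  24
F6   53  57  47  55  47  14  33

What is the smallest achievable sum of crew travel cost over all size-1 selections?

169

Open {F2}.
  A→F2 49, B→F2 12, C→F2 32, D→F2 13, E→F2 12, F→F2 12, G→F2 39  ⇒ total 169.
Compare {F3}: total 181.
Compare {F5}: total 206.
No size-1 selection does better; minimum is 169.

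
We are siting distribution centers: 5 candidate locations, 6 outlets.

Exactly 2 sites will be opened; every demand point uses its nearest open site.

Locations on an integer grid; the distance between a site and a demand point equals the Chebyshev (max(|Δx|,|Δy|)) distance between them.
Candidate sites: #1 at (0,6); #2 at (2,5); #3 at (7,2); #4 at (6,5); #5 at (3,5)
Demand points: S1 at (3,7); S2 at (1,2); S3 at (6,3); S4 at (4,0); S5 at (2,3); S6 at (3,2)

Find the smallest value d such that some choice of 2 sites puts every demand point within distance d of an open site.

3

Open {#2, #3}.
  Farthest demand point is S2 at distance 3 (to #2); all others are ≤ 3.
With {#3, #5} the worst case is 3.
With {#1, #3} the worst case is 4.
No size-2 selection achieves below 3.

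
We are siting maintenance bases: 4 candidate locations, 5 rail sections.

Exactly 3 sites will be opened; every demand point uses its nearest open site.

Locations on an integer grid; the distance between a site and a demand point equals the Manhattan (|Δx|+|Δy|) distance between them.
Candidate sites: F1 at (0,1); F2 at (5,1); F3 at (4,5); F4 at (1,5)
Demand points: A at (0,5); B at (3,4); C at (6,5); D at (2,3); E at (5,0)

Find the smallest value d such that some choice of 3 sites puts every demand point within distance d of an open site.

3

Open {F2, F3, F4}.
  Farthest demand point is D at distance 3 (to F4); all others are ≤ 3.
With {F1, F2, F3} the worst case is 4.
With {F1, F2, F4} the worst case is 5.
No size-3 selection achieves below 3.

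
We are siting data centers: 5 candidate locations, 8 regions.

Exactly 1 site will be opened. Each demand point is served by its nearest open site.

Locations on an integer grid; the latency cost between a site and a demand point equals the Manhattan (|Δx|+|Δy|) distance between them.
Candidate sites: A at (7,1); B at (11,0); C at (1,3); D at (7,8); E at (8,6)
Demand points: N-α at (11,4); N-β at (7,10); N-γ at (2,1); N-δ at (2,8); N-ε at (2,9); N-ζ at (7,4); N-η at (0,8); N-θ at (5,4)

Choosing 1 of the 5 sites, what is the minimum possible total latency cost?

Open {D}.
  N-α→D 8, N-β→D 2, N-γ→D 12, N-δ→D 5, N-ε→D 6, N-ζ→D 4, N-η→D 7, N-θ→D 6  ⇒ total 50.
Compare {E}: total 56.
Compare {C}: total 58.
No size-1 selection does better; minimum is 50.

50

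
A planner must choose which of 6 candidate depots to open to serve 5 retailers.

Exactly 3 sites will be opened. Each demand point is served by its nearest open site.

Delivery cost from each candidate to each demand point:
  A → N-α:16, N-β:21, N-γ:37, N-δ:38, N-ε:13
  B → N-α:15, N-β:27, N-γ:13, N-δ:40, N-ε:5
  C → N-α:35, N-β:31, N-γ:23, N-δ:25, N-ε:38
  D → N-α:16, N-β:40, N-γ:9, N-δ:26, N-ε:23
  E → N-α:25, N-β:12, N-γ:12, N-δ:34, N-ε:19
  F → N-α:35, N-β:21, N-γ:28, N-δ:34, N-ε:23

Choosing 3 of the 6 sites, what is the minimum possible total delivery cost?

67

Open {B, D, E}.
  N-α→B 15, N-β→E 12, N-γ→D 9, N-δ→D 26, N-ε→B 5  ⇒ total 67.
Compare {B, C, E}: total 69.
Compare {A, B, D}: total 76.
No size-3 selection does better; minimum is 67.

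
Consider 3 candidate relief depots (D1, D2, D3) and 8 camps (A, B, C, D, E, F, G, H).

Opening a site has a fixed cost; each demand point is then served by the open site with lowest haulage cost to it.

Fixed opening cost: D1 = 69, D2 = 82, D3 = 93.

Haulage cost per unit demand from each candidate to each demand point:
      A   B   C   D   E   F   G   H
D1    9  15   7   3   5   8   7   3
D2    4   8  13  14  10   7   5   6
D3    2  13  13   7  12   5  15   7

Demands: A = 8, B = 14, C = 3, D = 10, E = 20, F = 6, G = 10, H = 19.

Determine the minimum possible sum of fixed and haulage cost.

Open {D1, D2}: assign each demand point to its cheapest open site.
  A→D2 8×4=32, B→D2 14×8=112, C→D1 3×7=21, D→D1 10×3=30, E→D1 20×5=100, F→D2 6×7=42, G→D2 10×5=50, H→D1 19×3=57
  haulage cost 444, fixed 151 → total 595.
Compare {D1, D2, D3}: haulage cost 416 + fixed 244 = 660.
Compare {D1, D3}: haulage cost 506 + fixed 162 = 668.
Compare {D1}: haulage cost 608 + fixed 69 = 677.
All other subsets cost ≥ 660. Minimum total cost: 595.

595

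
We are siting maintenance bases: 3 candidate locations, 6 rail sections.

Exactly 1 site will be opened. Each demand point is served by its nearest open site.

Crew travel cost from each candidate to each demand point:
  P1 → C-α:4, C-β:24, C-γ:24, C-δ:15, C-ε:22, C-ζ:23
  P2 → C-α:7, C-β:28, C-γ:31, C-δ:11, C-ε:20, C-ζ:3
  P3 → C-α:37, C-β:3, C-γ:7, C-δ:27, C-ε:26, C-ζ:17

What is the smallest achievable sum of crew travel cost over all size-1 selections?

100

Open {P2}.
  C-α→P2 7, C-β→P2 28, C-γ→P2 31, C-δ→P2 11, C-ε→P2 20, C-ζ→P2 3  ⇒ total 100.
Compare {P1}: total 112.
Compare {P3}: total 117.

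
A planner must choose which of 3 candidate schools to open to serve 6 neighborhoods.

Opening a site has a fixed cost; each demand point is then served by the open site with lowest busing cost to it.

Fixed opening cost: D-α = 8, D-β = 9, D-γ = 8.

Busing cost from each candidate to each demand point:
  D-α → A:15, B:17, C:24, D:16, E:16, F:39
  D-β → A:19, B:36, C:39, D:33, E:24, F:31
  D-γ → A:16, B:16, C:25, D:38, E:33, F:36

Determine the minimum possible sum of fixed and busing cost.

Open {D-α}: assign each demand point to its cheapest open site.
  A→D-α 15, B→D-α 17, C→D-α 24, D→D-α 16, E→D-α 16, F→D-α 39
  busing cost 127, fixed 8 → total 135.
Compare {D-α, D-β}: busing cost 119 + fixed 17 = 136.
Compare {D-α, D-γ}: busing cost 123 + fixed 16 = 139.
Compare {D-α, D-β, D-γ}: busing cost 118 + fixed 25 = 143.
All other subsets cost ≥ 136. Minimum total cost: 135.

135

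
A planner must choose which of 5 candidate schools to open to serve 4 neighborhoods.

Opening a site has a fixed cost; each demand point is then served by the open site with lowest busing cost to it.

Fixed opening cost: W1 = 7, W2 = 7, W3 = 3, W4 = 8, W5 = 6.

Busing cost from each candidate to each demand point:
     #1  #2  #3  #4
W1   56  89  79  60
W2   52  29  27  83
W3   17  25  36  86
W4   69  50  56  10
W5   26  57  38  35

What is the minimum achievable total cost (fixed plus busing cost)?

97

Open {W2, W3, W4}: assign each demand point to its cheapest open site.
  #1→W3 17, #2→W3 25, #3→W2 27, #4→W4 10
  busing cost 79, fixed 18 → total 97.
Compare {W3, W4}: busing cost 88 + fixed 11 = 99.
Compare {W2, W3, W4, W5}: busing cost 79 + fixed 24 = 103.
Compare {W1, W2, W3, W4}: busing cost 79 + fixed 25 = 104.
All other subsets cost ≥ 99. Minimum total cost: 97.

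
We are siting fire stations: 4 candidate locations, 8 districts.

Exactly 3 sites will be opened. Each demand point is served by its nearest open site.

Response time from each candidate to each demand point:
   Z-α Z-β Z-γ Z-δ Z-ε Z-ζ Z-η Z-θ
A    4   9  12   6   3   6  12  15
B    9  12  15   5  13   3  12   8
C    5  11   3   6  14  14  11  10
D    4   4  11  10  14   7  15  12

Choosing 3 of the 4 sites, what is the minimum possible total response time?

Open {A, B, C}.
  Z-α→A 4, Z-β→A 9, Z-γ→C 3, Z-δ→B 5, Z-ε→A 3, Z-ζ→B 3, Z-η→C 11, Z-θ→B 8  ⇒ total 46.
Compare {A, C, D}: total 47.
Compare {A, B, D}: total 50.
No size-3 selection does better; minimum is 46.

46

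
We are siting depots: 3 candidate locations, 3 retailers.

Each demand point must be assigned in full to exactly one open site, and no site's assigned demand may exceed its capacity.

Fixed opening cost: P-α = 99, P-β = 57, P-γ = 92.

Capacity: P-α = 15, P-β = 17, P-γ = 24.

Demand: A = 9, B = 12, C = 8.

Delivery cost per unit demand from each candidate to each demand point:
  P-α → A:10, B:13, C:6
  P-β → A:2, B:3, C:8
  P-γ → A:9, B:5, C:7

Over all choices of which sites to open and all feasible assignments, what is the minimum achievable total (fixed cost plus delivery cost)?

Open {P-β, P-γ}; cheapest assignment that respects the capacities:
  P-β (cap 17, load 9): A — cost 9×2 = 18
  P-γ (cap 24, load 20): B, C — cost 12×5 + 8×7 = 116
  Shipping 134, fixed 149 → total 283.
  Any other capacity-feasible assignment to {P-β, P-γ} ships for at least 134.
Compare {P-α, P-β, P-γ}: its best feasible assignment gives total 374.
Compare {P-α, P-γ}: its best feasible assignment gives total 380.
Every other set of open sites that can feasibly serve all demand totals ≥ 374 even under its best assignment. Minimum: 283.

283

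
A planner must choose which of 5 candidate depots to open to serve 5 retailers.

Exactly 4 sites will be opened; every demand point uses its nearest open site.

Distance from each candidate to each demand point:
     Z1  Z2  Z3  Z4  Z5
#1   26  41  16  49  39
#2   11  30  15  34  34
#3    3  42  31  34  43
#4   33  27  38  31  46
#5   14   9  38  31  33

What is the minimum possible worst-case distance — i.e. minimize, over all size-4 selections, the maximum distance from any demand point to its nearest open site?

33

Open {#1, #2, #3, #5}.
  Farthest demand point is Z5 at distance 33 (to #5); all others are ≤ 33.
With {#1, #2, #4, #5} the worst case is 33.
With {#1, #3, #4, #5} the worst case is 33.
No size-4 selection achieves below 33.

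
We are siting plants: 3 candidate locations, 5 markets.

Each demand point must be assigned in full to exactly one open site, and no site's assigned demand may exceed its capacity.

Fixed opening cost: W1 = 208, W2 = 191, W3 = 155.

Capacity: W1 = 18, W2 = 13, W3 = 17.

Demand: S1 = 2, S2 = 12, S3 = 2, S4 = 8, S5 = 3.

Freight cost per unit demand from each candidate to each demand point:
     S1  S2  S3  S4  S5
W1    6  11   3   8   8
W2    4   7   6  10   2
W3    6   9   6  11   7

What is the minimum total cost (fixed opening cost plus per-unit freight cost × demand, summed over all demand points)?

560

Open {W2, W3}; cheapest assignment that respects the capacities:
  W2 (cap 13, load 13): S1, S4, S5 — cost 2×4 + 8×10 + 3×2 = 94
  W3 (cap 17, load 14): S2, S3 — cost 12×9 + 2×6 = 120
  Shipping 214, fixed 346 → total 560.
  Any other capacity-feasible assignment to {W2, W3} ships for at least 214.
Compare {W1, W3}: its best feasible assignment gives total 574.
Compare {W1, W2}: its best feasible assignment gives total 589.
Every other set of open sites that can feasibly serve all demand totals ≥ 574 even under its best assignment. Minimum: 560.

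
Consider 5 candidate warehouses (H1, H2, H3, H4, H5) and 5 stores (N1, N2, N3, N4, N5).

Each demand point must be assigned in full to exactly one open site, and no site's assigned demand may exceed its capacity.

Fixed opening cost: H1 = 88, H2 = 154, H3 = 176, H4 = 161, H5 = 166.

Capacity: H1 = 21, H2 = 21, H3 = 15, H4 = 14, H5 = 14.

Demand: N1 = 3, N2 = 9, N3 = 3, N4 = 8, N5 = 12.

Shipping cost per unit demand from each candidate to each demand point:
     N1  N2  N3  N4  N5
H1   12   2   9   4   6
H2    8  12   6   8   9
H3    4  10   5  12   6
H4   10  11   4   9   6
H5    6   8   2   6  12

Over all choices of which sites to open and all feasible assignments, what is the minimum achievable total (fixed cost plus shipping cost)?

Open {H1, H5}; cheapest assignment that respects the capacities:
  H1 (cap 21, load 21): N2, N5 — cost 9×2 + 12×6 = 90
  H5 (cap 14, load 14): N1, N3, N4 — cost 3×6 + 3×2 + 8×6 = 72
  Shipping 162, fixed 254 → total 416.
  Any other capacity-feasible assignment to {H1, H5} ships for at least 162.
Compare {H1, H3}: its best feasible assignment gives total 425.
Compare {H1, H2}: its best feasible assignment gives total 438.
Every other set of open sites that can feasibly serve all demand totals ≥ 425 even under its best assignment. Minimum: 416.

416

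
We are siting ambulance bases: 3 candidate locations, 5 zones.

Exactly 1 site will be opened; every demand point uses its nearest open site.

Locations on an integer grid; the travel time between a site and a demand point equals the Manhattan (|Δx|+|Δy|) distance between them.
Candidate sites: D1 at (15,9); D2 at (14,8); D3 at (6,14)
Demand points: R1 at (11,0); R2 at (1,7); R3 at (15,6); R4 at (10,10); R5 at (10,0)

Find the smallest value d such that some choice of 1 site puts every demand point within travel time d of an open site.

Open {D2}.
  Farthest demand point is R2 at travel time 14 (to D2); all others are ≤ 14.
With {D1} the worst case is 16.
With {D3} the worst case is 19.
No size-1 selection achieves below 14.

14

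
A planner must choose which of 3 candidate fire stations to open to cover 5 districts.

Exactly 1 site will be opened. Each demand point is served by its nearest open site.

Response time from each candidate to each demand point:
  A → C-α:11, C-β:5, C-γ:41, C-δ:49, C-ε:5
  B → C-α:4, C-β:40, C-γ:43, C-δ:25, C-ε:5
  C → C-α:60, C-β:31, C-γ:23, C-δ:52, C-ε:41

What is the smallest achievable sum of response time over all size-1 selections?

111

Open {A}.
  C-α→A 11, C-β→A 5, C-γ→A 41, C-δ→A 49, C-ε→A 5  ⇒ total 111.
Compare {B}: total 117.
Compare {C}: total 207.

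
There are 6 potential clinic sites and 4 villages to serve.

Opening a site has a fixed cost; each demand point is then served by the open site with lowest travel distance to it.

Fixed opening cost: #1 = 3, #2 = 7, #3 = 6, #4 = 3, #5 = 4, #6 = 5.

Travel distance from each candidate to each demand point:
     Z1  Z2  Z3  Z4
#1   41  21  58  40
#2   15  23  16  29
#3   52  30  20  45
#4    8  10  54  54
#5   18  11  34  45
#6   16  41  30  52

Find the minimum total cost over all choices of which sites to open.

Open {#2, #4}: assign each demand point to its cheapest open site.
  Z1→#4 8, Z2→#4 10, Z3→#2 16, Z4→#2 29
  travel distance 63, fixed 10 → total 73.
Compare {#1, #2, #4}: travel distance 63 + fixed 13 = 76.
Compare {#2, #4, #5}: travel distance 63 + fixed 14 = 77.
Compare {#2, #4, #6}: travel distance 63 + fixed 15 = 78.
All other subsets cost ≥ 76. Minimum total cost: 73.

73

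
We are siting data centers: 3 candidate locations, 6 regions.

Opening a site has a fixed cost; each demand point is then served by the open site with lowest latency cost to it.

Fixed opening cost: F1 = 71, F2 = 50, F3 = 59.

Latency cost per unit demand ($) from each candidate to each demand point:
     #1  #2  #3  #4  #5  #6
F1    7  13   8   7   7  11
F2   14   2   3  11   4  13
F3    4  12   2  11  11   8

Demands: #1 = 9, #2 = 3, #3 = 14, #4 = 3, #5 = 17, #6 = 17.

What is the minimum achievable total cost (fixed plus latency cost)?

416

Open {F2, F3}: assign each demand point to its cheapest open site.
  #1→F3 9×4=36, #2→F2 3×2=6, #3→F3 14×2=28, #4→F2 3×11=33, #5→F2 17×4=68, #6→F3 17×8=136
  latency cost 307, fixed 109 → total 416.
Compare {F1, F2, F3}: latency cost 295 + fixed 180 = 475.
Compare {F1, F3}: latency cost 376 + fixed 130 = 506.
Compare {F1, F2}: latency cost 387 + fixed 121 = 508.
All other subsets cost ≥ 475. Minimum total cost: 416.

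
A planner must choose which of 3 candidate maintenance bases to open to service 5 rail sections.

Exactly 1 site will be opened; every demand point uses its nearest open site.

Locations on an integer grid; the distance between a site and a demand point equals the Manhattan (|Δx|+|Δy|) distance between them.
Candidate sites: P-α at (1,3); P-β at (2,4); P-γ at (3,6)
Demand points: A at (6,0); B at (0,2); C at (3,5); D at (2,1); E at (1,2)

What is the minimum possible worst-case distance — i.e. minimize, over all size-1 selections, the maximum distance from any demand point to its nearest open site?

Open {P-α}.
  Farthest demand point is A at distance 8 (to P-α); all others are ≤ 8.
With {P-β} the worst case is 8.
With {P-γ} the worst case is 9.
No size-1 selection achieves below 8.

8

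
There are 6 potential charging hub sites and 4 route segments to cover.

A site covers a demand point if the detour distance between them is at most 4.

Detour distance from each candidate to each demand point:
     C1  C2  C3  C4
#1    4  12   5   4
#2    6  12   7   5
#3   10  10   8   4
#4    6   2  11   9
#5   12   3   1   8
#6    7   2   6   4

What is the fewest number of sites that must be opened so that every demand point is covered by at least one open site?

2

Coverage sets (demand points within 4 of each site):
  #1: {C1, C4}
  #2: {}
  #3: {C4}
  #4: {C2}
  #5: {C2, C3}
  #6: {C2, C4}
No single site covers all 4 demand points.
But {#1, #5} covers everything, so the minimum is 2.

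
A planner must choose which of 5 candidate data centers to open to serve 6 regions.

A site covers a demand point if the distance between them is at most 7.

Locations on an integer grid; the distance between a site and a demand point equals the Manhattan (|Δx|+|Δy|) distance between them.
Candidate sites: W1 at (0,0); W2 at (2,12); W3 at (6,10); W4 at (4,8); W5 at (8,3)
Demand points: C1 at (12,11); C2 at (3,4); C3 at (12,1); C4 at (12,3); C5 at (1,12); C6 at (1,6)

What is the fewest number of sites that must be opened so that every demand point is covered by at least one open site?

Coverage sets (demand points within 7 of each site):
  W1: {C2, C6}
  W2: {C5, C6}
  W3: {C1, C5}
  W4: {C2, C5, C6}
  W5: {C2, C3, C4}
No 2 sites suffice: every size-2 union leaves at least one demand point uncovered.
But {W1, W3, W5} covers everything, so the minimum is 3.

3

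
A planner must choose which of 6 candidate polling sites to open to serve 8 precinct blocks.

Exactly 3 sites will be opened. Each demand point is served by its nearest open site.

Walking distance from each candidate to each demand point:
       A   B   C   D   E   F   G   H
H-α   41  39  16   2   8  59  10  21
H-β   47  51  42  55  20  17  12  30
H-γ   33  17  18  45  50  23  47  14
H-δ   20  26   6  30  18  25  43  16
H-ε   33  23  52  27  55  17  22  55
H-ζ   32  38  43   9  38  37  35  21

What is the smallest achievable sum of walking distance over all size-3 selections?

100

Open {H-α, H-γ, H-δ}.
  A→H-δ 20, B→H-γ 17, C→H-δ 6, D→H-α 2, E→H-α 8, F→H-γ 23, G→H-α 10, H→H-γ 14  ⇒ total 100.
Compare {H-α, H-δ, H-ε}: total 102.
Compare {H-α, H-β, H-δ}: total 105.
No size-3 selection does better; minimum is 100.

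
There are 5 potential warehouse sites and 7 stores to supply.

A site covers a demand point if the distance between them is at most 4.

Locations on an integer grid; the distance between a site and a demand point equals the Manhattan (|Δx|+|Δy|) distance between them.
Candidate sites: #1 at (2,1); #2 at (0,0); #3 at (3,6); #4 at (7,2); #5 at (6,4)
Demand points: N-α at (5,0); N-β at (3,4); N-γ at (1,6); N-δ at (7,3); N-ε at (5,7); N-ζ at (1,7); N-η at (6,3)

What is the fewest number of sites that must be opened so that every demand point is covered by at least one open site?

Coverage sets (demand points within 4 of each site):
  #1: {N-α, N-β}
  #2: {}
  #3: {N-β, N-γ, N-ε, N-ζ}
  #4: {N-α, N-δ, N-η}
  #5: {N-β, N-δ, N-ε, N-η}
No single site covers all 7 demand points.
But {#3, #4} covers everything, so the minimum is 2.

2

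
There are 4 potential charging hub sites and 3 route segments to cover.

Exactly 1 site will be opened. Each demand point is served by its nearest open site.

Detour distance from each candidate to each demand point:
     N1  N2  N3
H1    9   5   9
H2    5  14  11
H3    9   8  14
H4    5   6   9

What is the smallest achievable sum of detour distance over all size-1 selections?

Open {H4}.
  N1→H4 5, N2→H4 6, N3→H4 9  ⇒ total 20.
Compare {H1}: total 23.
Compare {H2}: total 30.
No size-1 selection does better; minimum is 20.

20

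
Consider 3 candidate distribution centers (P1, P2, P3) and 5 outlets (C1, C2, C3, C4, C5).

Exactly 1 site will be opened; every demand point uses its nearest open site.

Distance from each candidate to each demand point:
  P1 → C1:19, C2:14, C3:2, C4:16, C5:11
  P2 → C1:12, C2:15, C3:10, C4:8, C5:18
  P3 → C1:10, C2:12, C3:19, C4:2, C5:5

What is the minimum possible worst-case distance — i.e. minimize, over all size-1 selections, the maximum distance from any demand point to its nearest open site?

18

Open {P2}.
  Farthest demand point is C5 at distance 18 (to P2); all others are ≤ 18.
With {P1} the worst case is 19.
With {P3} the worst case is 19.
No size-1 selection achieves below 18.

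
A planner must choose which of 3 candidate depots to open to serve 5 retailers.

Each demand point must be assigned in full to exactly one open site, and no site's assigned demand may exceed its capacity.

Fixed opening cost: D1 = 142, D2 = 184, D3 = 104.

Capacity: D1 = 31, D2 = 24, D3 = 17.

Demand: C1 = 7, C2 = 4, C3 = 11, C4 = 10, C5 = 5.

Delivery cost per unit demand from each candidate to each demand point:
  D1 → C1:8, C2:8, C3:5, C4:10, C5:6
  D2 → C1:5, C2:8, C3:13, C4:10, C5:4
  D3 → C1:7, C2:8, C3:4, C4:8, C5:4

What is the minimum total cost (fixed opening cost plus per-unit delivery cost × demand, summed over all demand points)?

489

Open {D1, D3}; cheapest assignment that respects the capacities:
  D1 (cap 31, load 22): C1, C2, C3 — cost 7×8 + 4×8 + 11×5 = 143
  D3 (cap 17, load 15): C4, C5 — cost 10×8 + 5×4 = 100
  Shipping 243, fixed 246 → total 489.
  Any other capacity-feasible assignment to {D1, D3} ships for at least 243.
Compare {D2, D3}: its best feasible assignment gives total 519.
Compare {D1, D2}: its best feasible assignment gives total 568.
Every other set of open sites that can feasibly serve all demand totals ≥ 519 even under its best assignment. Minimum: 489.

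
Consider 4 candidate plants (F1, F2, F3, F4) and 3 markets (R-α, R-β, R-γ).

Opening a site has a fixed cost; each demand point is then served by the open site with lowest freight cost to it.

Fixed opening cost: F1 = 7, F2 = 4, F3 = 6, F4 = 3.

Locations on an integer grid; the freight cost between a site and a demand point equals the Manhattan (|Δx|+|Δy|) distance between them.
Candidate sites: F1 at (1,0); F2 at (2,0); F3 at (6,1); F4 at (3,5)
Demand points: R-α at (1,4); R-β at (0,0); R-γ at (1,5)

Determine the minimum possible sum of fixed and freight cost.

Open {F2, F4}: assign each demand point to its cheapest open site.
  R-α→F4 3, R-β→F2 2, R-γ→F4 2
  freight cost 7, fixed 7 → total 14.
Compare {F4}: freight cost 13 + fixed 3 = 16.
Compare {F1, F4}: freight cost 6 + fixed 10 = 16.
Compare {F1}: freight cost 10 + fixed 7 = 17.
All other subsets cost ≥ 16. Minimum total cost: 14.

14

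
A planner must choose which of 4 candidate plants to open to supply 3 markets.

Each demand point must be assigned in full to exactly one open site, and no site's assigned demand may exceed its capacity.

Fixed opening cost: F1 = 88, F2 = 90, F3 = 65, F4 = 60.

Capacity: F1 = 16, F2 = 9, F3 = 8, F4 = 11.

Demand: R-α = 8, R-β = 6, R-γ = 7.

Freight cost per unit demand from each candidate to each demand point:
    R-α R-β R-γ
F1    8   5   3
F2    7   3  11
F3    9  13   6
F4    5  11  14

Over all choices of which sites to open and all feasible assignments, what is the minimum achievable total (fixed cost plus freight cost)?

239

Open {F1, F4}; cheapest assignment that respects the capacities:
  F1 (cap 16, load 13): R-β, R-γ — cost 6×5 + 7×3 = 51
  F4 (cap 11, load 8): R-α — cost 8×5 = 40
  Shipping 91, fixed 148 → total 239.
  Any other capacity-feasible assignment to {F1, F4} ships for at least 91.
Compare {F1, F3}: its best feasible assignment gives total 276.
Compare {F1, F2}: its best feasible assignment gives total 281.
Every other set of open sites that can feasibly serve all demand totals ≥ 276 even under its best assignment. Minimum: 239.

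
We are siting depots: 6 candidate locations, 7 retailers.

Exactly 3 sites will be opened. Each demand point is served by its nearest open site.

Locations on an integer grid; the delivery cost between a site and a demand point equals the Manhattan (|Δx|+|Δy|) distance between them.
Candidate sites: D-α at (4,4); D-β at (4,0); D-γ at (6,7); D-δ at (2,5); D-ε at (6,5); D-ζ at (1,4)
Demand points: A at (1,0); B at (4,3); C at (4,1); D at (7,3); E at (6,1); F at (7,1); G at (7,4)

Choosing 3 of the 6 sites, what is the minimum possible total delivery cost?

17

Open {D-α, D-β, D-ε}.
  A→D-β 3, B→D-α 1, C→D-β 1, D→D-ε 3, E→D-β 3, F→D-β 4, G→D-ε 2  ⇒ total 17.
Compare {D-α, D-β, D-γ}: total 19.
Compare {D-α, D-β, D-δ}: total 19.
No size-3 selection does better; minimum is 17.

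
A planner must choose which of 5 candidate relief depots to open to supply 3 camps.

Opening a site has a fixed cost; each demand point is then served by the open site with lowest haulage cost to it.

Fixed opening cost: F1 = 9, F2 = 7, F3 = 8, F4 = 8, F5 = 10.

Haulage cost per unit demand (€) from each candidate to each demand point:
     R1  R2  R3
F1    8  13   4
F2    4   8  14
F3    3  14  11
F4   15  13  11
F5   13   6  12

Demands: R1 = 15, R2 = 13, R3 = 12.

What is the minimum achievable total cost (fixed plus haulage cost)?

Open {F1, F3, F5}: assign each demand point to its cheapest open site.
  R1→F3 15×3=45, R2→F5 13×6=78, R3→F1 12×4=48
  haulage cost 171, fixed 27 → total 198.
Compare {F1, F2, F3, F5}: haulage cost 171 + fixed 34 = 205.
Compare {F1, F3, F4, F5}: haulage cost 171 + fixed 35 = 206.
Compare {F1, F2, F5}: haulage cost 186 + fixed 26 = 212.
All other subsets cost ≥ 205. Minimum total cost: 198.

198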